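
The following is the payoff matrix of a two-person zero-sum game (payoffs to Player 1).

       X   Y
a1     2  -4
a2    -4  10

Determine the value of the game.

1/5

Row minima: a1 → -4, a2 → -4; maximin = -4.
Column maxima: X → 2, Y → 10; minimax = 2.
-4 ≠ 2, so there is no saddle point; optimal play is mixed.
Let Player 1 play a1 with probability p. Expected payoff against X: 2p + (-4)(1−p) = 6p − 4; against Y: (-4)p + 10(1−p) = −14p + 10.
Setting these equal: 6p − 4 = −14p + 10 ⇒ 20p = 14 ⇒ p = 7/10, and the value is (6)·(7/10) − 4 = 1/5.
For Player 2: with q = P(X), equating a1's and a2's payoffs gives 6q − 4 = −14q + 10 ⇒ q = 7/10.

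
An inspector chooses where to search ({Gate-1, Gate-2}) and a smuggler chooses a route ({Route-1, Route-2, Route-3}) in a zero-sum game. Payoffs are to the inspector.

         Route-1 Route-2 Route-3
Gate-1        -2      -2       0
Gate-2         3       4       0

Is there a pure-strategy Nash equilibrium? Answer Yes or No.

Row minima: Gate-1 → -2, Gate-2 → 0; maximin = 0.
Column maxima: Route-1 → 3, Route-2 → 4, Route-3 → 0; minimax = 0.
maximin = minimax = 0, so a saddle point exists.

Yes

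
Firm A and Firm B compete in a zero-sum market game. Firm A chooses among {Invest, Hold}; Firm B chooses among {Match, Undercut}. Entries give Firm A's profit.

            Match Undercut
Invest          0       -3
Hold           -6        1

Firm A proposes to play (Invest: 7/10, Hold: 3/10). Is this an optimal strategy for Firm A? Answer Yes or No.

Against Match this mix gives (7/10)·0 + (3/10)·(-6) = -9/5.
Against Undercut this mix gives (7/10)·(-3) + (3/10)·1 = -9/5.
All of Firm B's active replies (Match, Undercut) yield -9/5, and no column does worse for Firm A. The mix makes Firm B indifferent and guarantees -9/5, so it is optimal.

Yes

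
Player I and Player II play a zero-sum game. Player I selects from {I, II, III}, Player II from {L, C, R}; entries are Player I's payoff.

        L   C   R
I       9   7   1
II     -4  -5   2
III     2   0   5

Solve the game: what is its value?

Row minima: I → 1, II → -5, III → 0; maximin = 1.
Column maxima: L → 9, C → 7, R → 5; minimax = 5.
1 ≠ 5, so there is no saddle point; optimal play is mixed.
II is strictly dominated by III, so Player I never plays it.
L is strictly dominated by C (it gives Player I strictly more in every row), so Player II never plays it.
On the remaining 2×2 (I, III vs C, R):
Let Player I play I with probability p. Expected payoff against C: 7p + 0(1−p) = 7p; against R: 1p + 5(1−p) = −4p + 5.
Setting these equal: 7p = −4p + 5 ⇒ 11p = 5 ⇒ p = 5/11, and the value is (7)·(5/11) = 35/11.
For Player II: with q = P(C), equating I's and III's payoffs gives 6q + 1 = −5q + 5 ⇒ q = 4/11.

35/11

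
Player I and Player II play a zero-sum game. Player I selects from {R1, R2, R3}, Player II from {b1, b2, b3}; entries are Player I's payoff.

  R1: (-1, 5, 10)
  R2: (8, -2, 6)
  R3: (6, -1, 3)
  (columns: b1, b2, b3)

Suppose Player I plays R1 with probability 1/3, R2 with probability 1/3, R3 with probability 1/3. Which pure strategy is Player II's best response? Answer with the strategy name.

b2

If Player II plays b1, Player I's expected payoff is (1/3)·(-1) + (1/3)·8 + (1/3)·6 = 13/3.
If Player II plays b2, Player I's expected payoff is (1/3)·5 + (1/3)·(-2) + (1/3)·(-1) = 2/3.
If Player II plays b3, Player I's expected payoff is (1/3)·10 + (1/3)·6 + (1/3)·3 = 19/3.
Player II minimizes Player I's payoff; the smallest is 2/3, so the best response is b2.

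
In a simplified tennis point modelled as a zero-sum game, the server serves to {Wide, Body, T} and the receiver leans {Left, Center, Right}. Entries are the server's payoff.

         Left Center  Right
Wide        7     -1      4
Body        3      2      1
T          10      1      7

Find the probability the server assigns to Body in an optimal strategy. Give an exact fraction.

Row minima: Wide → -1, Body → 1, T → 1; maximin = 1.
Column maxima: Left → 10, Center → 2, Right → 7; minimax = 2.
1 ≠ 2, so there is no saddle point; optimal play is mixed.
Wide is strictly dominated by T, so the server never plays it.
Left is strictly dominated by Center (it gives the server strictly more in every row), so the receiver never plays it.
On the remaining 2×2 (Body, T vs Center, Right):
Let the server play Body with probability p. Expected payoff against Center: 2p + 1(1−p) = p + 1; against Right: 1p + 7(1−p) = −6p + 7.
Setting these equal: p + 1 = −6p + 7 ⇒ 7p = 6 ⇒ p = 6/7, and the value is (1)·(6/7) + 1 = 13/7.
For the receiver: with q = P(Center), equating Body's and T's payoffs gives q + 1 = −6q + 7 ⇒ q = 6/7.

6/7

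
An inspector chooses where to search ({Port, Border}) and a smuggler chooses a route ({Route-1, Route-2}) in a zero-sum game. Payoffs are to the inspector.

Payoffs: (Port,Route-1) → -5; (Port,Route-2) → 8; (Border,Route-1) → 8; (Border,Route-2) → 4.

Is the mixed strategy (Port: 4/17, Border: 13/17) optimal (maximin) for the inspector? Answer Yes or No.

Against Route-1 this mix gives (4/17)·(-5) + (13/17)·8 = 84/17.
Against Route-2 this mix gives (4/17)·8 + (13/17)·4 = 84/17.
All of the smuggler's active replies (Route-1, Route-2) yield 84/17, and no column does worse for the inspector. The mix makes the smuggler indifferent and guarantees 84/17, so it is optimal.

Yes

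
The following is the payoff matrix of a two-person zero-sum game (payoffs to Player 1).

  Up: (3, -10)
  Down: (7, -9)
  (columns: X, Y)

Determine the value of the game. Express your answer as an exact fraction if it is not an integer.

-9

Row minima: Up → -10, Down → -9; maximin = -9.
Column maxima: X → 7, Y → -9; minimax = -9.
Since maximin = minimax = -9, there is a saddle point and the value is -9.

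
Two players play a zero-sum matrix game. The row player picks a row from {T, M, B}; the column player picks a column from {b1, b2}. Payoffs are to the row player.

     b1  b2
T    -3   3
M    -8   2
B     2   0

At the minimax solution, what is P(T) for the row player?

1/4

Row minima: T → -3, M → -8, B → 0; maximin = 0.
Column maxima: b1 → 2, b2 → 3; minimax = 2.
0 ≠ 2, so there is no saddle point; optimal play is mixed.
M is strictly dominated by T, so the row player never plays it.
On the remaining 2×2 (T, B vs b1, b2):
Let the row player play T with probability p. Expected payoff against b1: (-3)p + 2(1−p) = −5p + 2; against b2: 3p + 0(1−p) = 3p.
Setting these equal: −5p + 2 = 3p ⇒ −8p = -2 ⇒ p = 1/4, and the value is (-5)·(1/4) + 2 = 3/4.
For the column player: with q = P(b1), equating T's and B's payoffs gives −6q + 3 = 2q ⇒ q = 3/8.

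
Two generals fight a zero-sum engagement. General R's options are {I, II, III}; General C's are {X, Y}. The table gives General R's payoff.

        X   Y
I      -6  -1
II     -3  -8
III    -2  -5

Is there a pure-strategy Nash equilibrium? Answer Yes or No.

Row minima: I → -6, II → -8, III → -5; maximin = -5.
Column maxima: X → -2, Y → -1; minimax = -2.
-5 ≠ -2, so no pure-strategy equilibrium exists.

No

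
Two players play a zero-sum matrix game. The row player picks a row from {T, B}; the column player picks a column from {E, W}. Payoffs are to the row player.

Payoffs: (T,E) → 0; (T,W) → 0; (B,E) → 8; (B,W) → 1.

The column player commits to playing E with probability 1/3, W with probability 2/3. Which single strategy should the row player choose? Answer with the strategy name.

B

Expected payoff of T: (1/3)·0 + (2/3)·0 = 0.
Expected payoff of B: (1/3)·8 + (2/3)·1 = 10/3.
The largest is 10/3, so the row player's best response is B.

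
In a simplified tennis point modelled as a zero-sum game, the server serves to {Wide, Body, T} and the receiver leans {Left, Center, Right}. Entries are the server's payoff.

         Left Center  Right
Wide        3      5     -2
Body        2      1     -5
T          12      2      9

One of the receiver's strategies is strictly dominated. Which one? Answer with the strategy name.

Right holds the server's payoff strictly below Left in every row: -2 < 3, -5 < 2, 9 < 12.
So Left is strictly dominated for the receiver.

Left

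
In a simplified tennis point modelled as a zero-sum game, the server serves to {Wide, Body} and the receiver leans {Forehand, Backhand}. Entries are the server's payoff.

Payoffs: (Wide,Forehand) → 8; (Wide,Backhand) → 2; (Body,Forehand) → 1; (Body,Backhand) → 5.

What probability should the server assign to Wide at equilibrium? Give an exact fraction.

2/5

Row minima: Wide → 2, Body → 1; maximin = 2.
Column maxima: Forehand → 8, Backhand → 5; minimax = 5.
2 ≠ 5, so there is no saddle point; optimal play is mixed.
Let the server play Wide with probability p. Expected payoff against Forehand: 8p + 1(1−p) = 7p + 1; against Backhand: 2p + 5(1−p) = −3p + 5.
Setting these equal: 7p + 1 = −3p + 5 ⇒ 10p = 4 ⇒ p = 2/5, and the value is (7)·(2/5) + 1 = 19/5.
For the receiver: with q = P(Forehand), equating Wide's and Body's payoffs gives 6q + 2 = −4q + 5 ⇒ q = 3/10.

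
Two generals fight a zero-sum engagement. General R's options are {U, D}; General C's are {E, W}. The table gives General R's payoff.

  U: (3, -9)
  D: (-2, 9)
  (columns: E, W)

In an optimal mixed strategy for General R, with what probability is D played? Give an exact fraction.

Row minima: U → -9, D → -2; maximin = -2.
Column maxima: E → 3, W → 9; minimax = 3.
-2 ≠ 3, so there is no saddle point; optimal play is mixed.
Let General R play U with probability p. Expected payoff against E: 3p + (-2)(1−p) = 5p − 2; against W: (-9)p + 9(1−p) = −18p + 9.
Setting these equal: 5p − 2 = −18p + 9 ⇒ 23p = 11 ⇒ p = 11/23, and the value is (5)·(11/23) − 2 = 9/23.
For General C: with q = P(E), equating U's and D's payoffs gives 12q − 9 = −11q + 9 ⇒ q = 18/23.

12/23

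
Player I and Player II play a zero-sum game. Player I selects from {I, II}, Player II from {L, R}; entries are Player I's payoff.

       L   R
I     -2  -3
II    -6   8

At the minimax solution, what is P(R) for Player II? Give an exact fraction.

4/15

Row minima: I → -3, II → -6; maximin = -3.
Column maxima: L → -2, R → 8; minimax = -2.
-3 ≠ -2, so there is no saddle point; optimal play is mixed.
Let Player I play I with probability p. Expected payoff against L: (-2)p + (-6)(1−p) = 4p − 6; against R: (-3)p + 8(1−p) = −11p + 8.
Setting these equal: 4p − 6 = −11p + 8 ⇒ 15p = 14 ⇒ p = 14/15, and the value is (4)·(14/15) − 6 = -34/15.
For Player II: with q = P(L), equating I's and II's payoffs gives q − 3 = −14q + 8 ⇒ q = 11/15.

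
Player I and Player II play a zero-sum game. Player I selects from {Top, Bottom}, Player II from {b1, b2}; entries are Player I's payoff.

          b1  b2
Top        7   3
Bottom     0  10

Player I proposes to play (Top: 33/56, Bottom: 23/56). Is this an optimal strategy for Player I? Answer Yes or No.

Against b1 this mix gives (33/56)·7 + (23/56)·0 = 33/8.
Against b2 this mix gives (33/56)·3 + (23/56)·10 = 47/8.
Player II will play b1, holding Player I to 33/8. Shifting weight toward the row that does better against b1 would raise this floor (the equalizing mix achieves 5 against both b1 and b2), so the proposed strategy is not optimal.

No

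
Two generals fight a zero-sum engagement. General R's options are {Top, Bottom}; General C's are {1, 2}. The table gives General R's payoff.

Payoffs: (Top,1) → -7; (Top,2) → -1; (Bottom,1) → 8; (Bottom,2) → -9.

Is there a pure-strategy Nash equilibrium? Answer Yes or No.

No

Row minima: Top → -7, Bottom → -9; maximin = -7.
Column maxima: 1 → 8, 2 → -1; minimax = -1.
-7 ≠ -1, so no pure-strategy equilibrium exists.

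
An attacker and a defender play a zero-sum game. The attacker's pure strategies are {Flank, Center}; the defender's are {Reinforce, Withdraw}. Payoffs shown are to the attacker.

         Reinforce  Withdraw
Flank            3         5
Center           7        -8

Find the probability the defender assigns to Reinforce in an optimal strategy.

Row minima: Flank → 3, Center → -8; maximin = 3.
Column maxima: Reinforce → 7, Withdraw → 5; minimax = 5.
3 ≠ 5, so there is no saddle point; optimal play is mixed.
Let the attacker play Flank with probability p. Expected payoff against Reinforce: 3p + 7(1−p) = −4p + 7; against Withdraw: 5p + (-8)(1−p) = 13p − 8.
Setting these equal: −4p + 7 = 13p − 8 ⇒ −17p = -15 ⇒ p = 15/17, and the value is (-4)·(15/17) + 7 = 59/17.
For the defender: with q = P(Reinforce), equating Flank's and Center's payoffs gives −2q + 5 = 15q − 8 ⇒ q = 13/17.

13/17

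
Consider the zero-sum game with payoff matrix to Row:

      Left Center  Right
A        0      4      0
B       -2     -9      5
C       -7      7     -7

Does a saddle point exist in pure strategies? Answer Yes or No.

Row minima: A → 0, B → -9, C → -7; maximin = 0.
Column maxima: Left → 0, Center → 7, Right → 5; minimax = 0.
maximin = minimax = 0, so a saddle point exists.

Yes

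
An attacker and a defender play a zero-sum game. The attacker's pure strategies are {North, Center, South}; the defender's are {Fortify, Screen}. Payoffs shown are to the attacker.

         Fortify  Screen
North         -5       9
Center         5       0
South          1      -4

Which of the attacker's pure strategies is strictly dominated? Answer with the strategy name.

South

Center gives a strictly higher payoff than South against every column: 5 > 1, 0 > -4.
So South is strictly dominated and the attacker never plays it.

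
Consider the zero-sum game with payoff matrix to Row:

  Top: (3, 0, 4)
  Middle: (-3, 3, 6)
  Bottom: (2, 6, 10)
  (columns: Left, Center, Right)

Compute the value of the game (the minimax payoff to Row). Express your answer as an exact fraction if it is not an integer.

18/7

Row minima: Top → 0, Middle → -3, Bottom → 2; maximin = 2.
Column maxima: Left → 3, Center → 6, Right → 10; minimax = 3.
2 ≠ 3, so there is no saddle point; optimal play is mixed.
Middle is strictly dominated by Bottom, so Row never plays it.
Right is strictly dominated by Left (it gives Row strictly more in every row), so Column never plays it.
On the remaining 2×2 (Top, Bottom vs Left, Center):
Let Row play Top with probability p. Expected payoff against Left: 3p + 2(1−p) = p + 2; against Center: 0p + 6(1−p) = −6p + 6.
Setting these equal: p + 2 = −6p + 6 ⇒ 7p = 4 ⇒ p = 4/7, and the value is (1)·(4/7) + 2 = 18/7.
For Column: with q = P(Left), equating Top's and Bottom's payoffs gives 3q = −4q + 6 ⇒ q = 6/7.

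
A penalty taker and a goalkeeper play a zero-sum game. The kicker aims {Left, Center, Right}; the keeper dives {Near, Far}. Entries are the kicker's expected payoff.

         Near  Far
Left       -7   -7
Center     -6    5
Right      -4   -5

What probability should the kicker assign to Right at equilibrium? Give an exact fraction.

11/12

Row minima: Left → -7, Center → -6, Right → -5; maximin = -5.
Column maxima: Near → -4, Far → 5; minimax = -4.
-5 ≠ -4, so there is no saddle point; optimal play is mixed.
Left is strictly dominated by Center, so the kicker never plays it.
On the remaining 2×2 (Center, Right vs Near, Far):
Let the kicker play Center with probability p. Expected payoff against Near: (-6)p + (-4)(1−p) = −2p − 4; against Far: 5p + (-5)(1−p) = 10p − 5.
Setting these equal: −2p − 4 = 10p − 5 ⇒ −12p = -1 ⇒ p = 1/12, and the value is (-2)·(1/12) − 4 = -25/6.
For the keeper: with q = P(Near), equating Center's and Right's payoffs gives −11q + 5 = q − 5 ⇒ q = 5/6.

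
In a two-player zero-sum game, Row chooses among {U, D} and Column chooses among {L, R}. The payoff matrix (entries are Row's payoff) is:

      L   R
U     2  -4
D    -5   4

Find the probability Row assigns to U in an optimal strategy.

Row minima: U → -4, D → -5; maximin = -4.
Column maxima: L → 2, R → 4; minimax = 2.
-4 ≠ 2, so there is no saddle point; optimal play is mixed.
Let Row play U with probability p. Expected payoff against L: 2p + (-5)(1−p) = 7p − 5; against R: (-4)p + 4(1−p) = −8p + 4.
Setting these equal: 7p − 5 = −8p + 4 ⇒ 15p = 9 ⇒ p = 3/5, and the value is (7)·(3/5) − 5 = -4/5.
For Column: with q = P(L), equating U's and D's payoffs gives 6q − 4 = −9q + 4 ⇒ q = 8/15.

3/5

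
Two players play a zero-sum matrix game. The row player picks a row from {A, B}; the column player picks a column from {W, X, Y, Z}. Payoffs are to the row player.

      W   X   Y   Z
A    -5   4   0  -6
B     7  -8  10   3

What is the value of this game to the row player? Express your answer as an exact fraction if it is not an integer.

-12/7

Row minima: A → -6, B → -8; maximin = -6.
Column maxima: W → 7, X → 4, Y → 10, Z → 3; minimax = 3.
-6 ≠ 3, so there is no saddle point; optimal play is mixed.
W is strictly dominated by Z (it gives the row player strictly more in every row), so the column player never plays it.
Y is strictly dominated by Z (it gives the row player strictly more in every row), so the column player never plays it.
On the remaining 2×2 (A, B vs X, Z):
Let the row player play A with probability p. Expected payoff against X: 4p + (-8)(1−p) = 12p − 8; against Z: (-6)p + 3(1−p) = −9p + 3.
Setting these equal: 12p − 8 = −9p + 3 ⇒ 21p = 11 ⇒ p = 11/21, and the value is (12)·(11/21) − 8 = -12/7.
For the column player: with q = P(X), equating A's and B's payoffs gives 10q − 6 = −11q + 3 ⇒ q = 3/7.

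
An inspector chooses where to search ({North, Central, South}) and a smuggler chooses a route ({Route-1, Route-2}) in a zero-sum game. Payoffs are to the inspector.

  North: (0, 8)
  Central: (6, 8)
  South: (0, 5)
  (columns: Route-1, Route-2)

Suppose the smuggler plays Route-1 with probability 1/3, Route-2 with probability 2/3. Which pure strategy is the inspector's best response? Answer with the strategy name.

Central

Expected payoff of North: (1/3)·0 + (2/3)·8 = 16/3.
Expected payoff of Central: (1/3)·6 + (2/3)·8 = 22/3.
Expected payoff of South: (1/3)·0 + (2/3)·5 = 10/3.
The largest is 22/3, so the inspector's best response is Central.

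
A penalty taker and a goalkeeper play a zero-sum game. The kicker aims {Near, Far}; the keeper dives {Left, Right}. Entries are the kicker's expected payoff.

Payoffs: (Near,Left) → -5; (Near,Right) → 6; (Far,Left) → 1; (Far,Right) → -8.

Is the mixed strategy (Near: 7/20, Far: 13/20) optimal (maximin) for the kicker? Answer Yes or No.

No

Against Left this mix gives (7/20)·(-5) + (13/20)·1 = -11/10.
Against Right this mix gives (7/20)·6 + (13/20)·(-8) = -31/10.
The keeper will play Right, holding the kicker to -31/10. Shifting weight toward the row that does better against Right would raise this floor (the equalizing mix achieves -17/10 against both Right and Left), so the proposed strategy is not optimal.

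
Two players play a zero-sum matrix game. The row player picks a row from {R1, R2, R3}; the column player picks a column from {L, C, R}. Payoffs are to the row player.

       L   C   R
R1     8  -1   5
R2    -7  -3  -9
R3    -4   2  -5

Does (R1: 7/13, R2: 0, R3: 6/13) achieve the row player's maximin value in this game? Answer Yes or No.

Yes

Against L this mix gives (7/13)·8 + (6/13)·(-4) = 32/13.
Against C this mix gives (7/13)·(-1) + (6/13)·2 = 5/13.
Against R this mix gives (7/13)·5 + (6/13)·(-5) = 5/13.
All of the column player's active replies (C, R) yield 5/13, and no column does worse for the row player. The mix makes the column player indifferent and guarantees 5/13, so it is optimal.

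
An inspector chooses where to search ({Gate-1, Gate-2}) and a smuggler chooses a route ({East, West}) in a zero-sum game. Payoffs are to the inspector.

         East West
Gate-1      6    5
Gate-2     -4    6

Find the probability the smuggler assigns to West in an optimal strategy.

10/11

Row minima: Gate-1 → 5, Gate-2 → -4; maximin = 5.
Column maxima: East → 6, West → 6; minimax = 6.
5 ≠ 6, so there is no saddle point; optimal play is mixed.
Let the inspector play Gate-1 with probability p. Expected payoff against East: 6p + (-4)(1−p) = 10p − 4; against West: 5p + 6(1−p) = −p + 6.
Setting these equal: 10p − 4 = −p + 6 ⇒ 11p = 10 ⇒ p = 10/11, and the value is (10)·(10/11) − 4 = 56/11.
For the smuggler: with q = P(East), equating Gate-1's and Gate-2's payoffs gives q + 5 = −10q + 6 ⇒ q = 1/11.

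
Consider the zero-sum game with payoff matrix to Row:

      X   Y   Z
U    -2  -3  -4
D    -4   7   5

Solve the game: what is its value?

Row minima: U → -4, D → -4; maximin = -4.
Column maxima: X → -2, Y → 7, Z → 5; minimax = -2.
-4 ≠ -2, so there is no saddle point; optimal play is mixed.
Y is strictly dominated by Z (it gives Row strictly more in every row), so Column never plays it.
On the remaining 2×2 (U, D vs X, Z):
Let Row play U with probability p. Expected payoff against X: (-2)p + (-4)(1−p) = 2p − 4; against Z: (-4)p + 5(1−p) = −9p + 5.
Setting these equal: 2p − 4 = −9p + 5 ⇒ 11p = 9 ⇒ p = 9/11, and the value is (2)·(9/11) − 4 = -26/11.
For Column: with q = P(X), equating U's and D's payoffs gives 2q − 4 = −9q + 5 ⇒ q = 9/11.

-26/11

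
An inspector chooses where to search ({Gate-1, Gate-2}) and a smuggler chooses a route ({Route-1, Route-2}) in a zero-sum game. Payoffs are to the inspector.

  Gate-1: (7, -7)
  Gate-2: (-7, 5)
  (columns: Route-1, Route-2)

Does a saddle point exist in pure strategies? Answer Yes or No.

No

Row minima: Gate-1 → -7, Gate-2 → -7; maximin = -7.
Column maxima: Route-1 → 7, Route-2 → 5; minimax = 5.
-7 ≠ 5, so no pure-strategy equilibrium exists.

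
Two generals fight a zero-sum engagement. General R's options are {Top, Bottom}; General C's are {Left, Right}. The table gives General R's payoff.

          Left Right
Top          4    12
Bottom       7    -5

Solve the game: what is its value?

Row minima: Top → 4, Bottom → -5; maximin = 4.
Column maxima: Left → 7, Right → 12; minimax = 7.
4 ≠ 7, so there is no saddle point; optimal play is mixed.
Let General R play Top with probability p. Expected payoff against Left: 4p + 7(1−p) = −3p + 7; against Right: 12p + (-5)(1−p) = 17p − 5.
Setting these equal: −3p + 7 = 17p − 5 ⇒ −20p = -12 ⇒ p = 3/5, and the value is (-3)·(3/5) + 7 = 26/5.
For General C: with q = P(Left), equating Top's and Bottom's payoffs gives −8q + 12 = 12q − 5 ⇒ q = 17/20.

26/5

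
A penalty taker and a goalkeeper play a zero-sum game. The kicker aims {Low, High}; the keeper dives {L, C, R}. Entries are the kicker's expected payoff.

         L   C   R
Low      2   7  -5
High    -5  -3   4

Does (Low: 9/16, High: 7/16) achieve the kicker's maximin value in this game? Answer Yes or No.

Yes

Against L this mix gives (9/16)·2 + (7/16)·(-5) = -17/16.
Against C this mix gives (9/16)·7 + (7/16)·(-3) = 21/8.
Against R this mix gives (9/16)·(-5) + (7/16)·4 = -17/16.
All of the keeper's active replies (L, R) yield -17/16, and no column does worse for the kicker. The mix makes the keeper indifferent and guarantees -17/16, so it is optimal.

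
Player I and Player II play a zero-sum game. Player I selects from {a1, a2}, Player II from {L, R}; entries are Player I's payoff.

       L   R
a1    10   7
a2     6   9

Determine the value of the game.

Row minima: a1 → 7, a2 → 6; maximin = 7.
Column maxima: L → 10, R → 9; minimax = 9.
7 ≠ 9, so there is no saddle point; optimal play is mixed.
Let Player I play a1 with probability p. Expected payoff against L: 10p + 6(1−p) = 4p + 6; against R: 7p + 9(1−p) = −2p + 9.
Setting these equal: 4p + 6 = −2p + 9 ⇒ 6p = 3 ⇒ p = 1/2, and the value is (4)·(1/2) + 6 = 8.
For Player II: with q = P(L), equating a1's and a2's payoffs gives 3q + 7 = −3q + 9 ⇒ q = 1/3.

8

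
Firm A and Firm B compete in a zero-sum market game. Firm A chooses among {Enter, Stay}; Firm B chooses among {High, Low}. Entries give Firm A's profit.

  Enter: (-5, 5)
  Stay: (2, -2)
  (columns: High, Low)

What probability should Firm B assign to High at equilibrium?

Row minima: Enter → -5, Stay → -2; maximin = -2.
Column maxima: High → 2, Low → 5; minimax = 2.
-2 ≠ 2, so there is no saddle point; optimal play is mixed.
Let Firm A play Enter with probability p. Expected payoff against High: (-5)p + 2(1−p) = −7p + 2; against Low: 5p + (-2)(1−p) = 7p − 2.
Setting these equal: −7p + 2 = 7p − 2 ⇒ −14p = -4 ⇒ p = 2/7, and the value is (-7)·(2/7) + 2 = 0.
For Firm B: with q = P(High), equating Enter's and Stay's payoffs gives −10q + 5 = 4q − 2 ⇒ q = 1/2.

1/2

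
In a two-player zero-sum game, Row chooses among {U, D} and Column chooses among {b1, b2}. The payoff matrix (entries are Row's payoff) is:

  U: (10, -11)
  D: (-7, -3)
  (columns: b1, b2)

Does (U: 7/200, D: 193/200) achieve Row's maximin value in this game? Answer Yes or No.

No

Against b1 this mix gives (7/200)·10 + (193/200)·(-7) = -1281/200.
Against b2 this mix gives (7/200)·(-11) + (193/200)·(-3) = -82/25.
Column will play b1, holding Row to -1281/200. Shifting weight toward the row that does better against b1 would raise this floor (the equalizing mix achieves -107/25 against both b1 and b2), so the proposed strategy is not optimal.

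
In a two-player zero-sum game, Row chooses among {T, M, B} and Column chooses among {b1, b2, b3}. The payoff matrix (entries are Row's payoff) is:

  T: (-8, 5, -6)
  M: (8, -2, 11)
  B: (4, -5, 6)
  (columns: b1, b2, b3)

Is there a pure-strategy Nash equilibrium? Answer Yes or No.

No

Row minima: T → -8, M → -2, B → -5; maximin = -2.
Column maxima: b1 → 8, b2 → 5, b3 → 11; minimax = 5.
-2 ≠ 5, so no pure-strategy equilibrium exists.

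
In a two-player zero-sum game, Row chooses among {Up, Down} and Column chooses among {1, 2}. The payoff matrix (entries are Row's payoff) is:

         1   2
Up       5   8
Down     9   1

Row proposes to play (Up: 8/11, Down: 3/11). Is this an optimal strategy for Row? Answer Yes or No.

Against 1 this mix gives (8/11)·5 + (3/11)·9 = 67/11.
Against 2 this mix gives (8/11)·8 + (3/11)·1 = 67/11.
All of Column's active replies (1, 2) yield 67/11, and no column does worse for Row. The mix makes Column indifferent and guarantees 67/11, so it is optimal.

Yes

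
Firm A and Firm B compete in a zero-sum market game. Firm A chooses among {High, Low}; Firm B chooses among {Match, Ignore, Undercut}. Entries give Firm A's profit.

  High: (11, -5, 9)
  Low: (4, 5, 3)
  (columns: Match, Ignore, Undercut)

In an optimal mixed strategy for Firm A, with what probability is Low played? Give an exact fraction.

Row minima: High → -5, Low → 3; maximin = 3.
Column maxima: Match → 11, Ignore → 5, Undercut → 9; minimax = 5.
3 ≠ 5, so there is no saddle point; optimal play is mixed.
Match is strictly dominated by Undercut (it gives Firm A strictly more in every row), so Firm B never plays it.
On the remaining 2×2 (High, Low vs Ignore, Undercut):
Let Firm A play High with probability p. Expected payoff against Ignore: (-5)p + 5(1−p) = −10p + 5; against Undercut: 9p + 3(1−p) = 6p + 3.
Setting these equal: −10p + 5 = 6p + 3 ⇒ −16p = -2 ⇒ p = 1/8, and the value is (-10)·(1/8) + 5 = 15/4.
For Firm B: with q = P(Ignore), equating High's and Low's payoffs gives −14q + 9 = 2q + 3 ⇒ q = 3/8.

7/8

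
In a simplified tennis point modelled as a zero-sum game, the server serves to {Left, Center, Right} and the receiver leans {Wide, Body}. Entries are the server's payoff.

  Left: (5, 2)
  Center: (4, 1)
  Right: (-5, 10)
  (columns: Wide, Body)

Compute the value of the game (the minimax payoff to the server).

10/3

Row minima: Left → 2, Center → 1, Right → -5; maximin = 2.
Column maxima: Wide → 5, Body → 10; minimax = 5.
2 ≠ 5, so there is no saddle point; optimal play is mixed.
Center is strictly dominated by Left, so the server never plays it.
On the remaining 2×2 (Left, Right vs Wide, Body):
Let the server play Left with probability p. Expected payoff against Wide: 5p + (-5)(1−p) = 10p − 5; against Body: 2p + 10(1−p) = −8p + 10.
Setting these equal: 10p − 5 = −8p + 10 ⇒ 18p = 15 ⇒ p = 5/6, and the value is (10)·(5/6) − 5 = 10/3.
For the receiver: with q = P(Wide), equating Left's and Right's payoffs gives 3q + 2 = −15q + 10 ⇒ q = 4/9.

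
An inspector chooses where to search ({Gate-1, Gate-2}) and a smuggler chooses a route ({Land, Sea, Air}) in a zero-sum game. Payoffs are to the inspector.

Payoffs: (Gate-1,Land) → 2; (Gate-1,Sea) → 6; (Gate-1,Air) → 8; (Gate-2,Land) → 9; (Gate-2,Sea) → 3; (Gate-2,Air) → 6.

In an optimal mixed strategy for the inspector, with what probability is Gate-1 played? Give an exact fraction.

Row minima: Gate-1 → 2, Gate-2 → 3; maximin = 3.
Column maxima: Land → 9, Sea → 6, Air → 8; minimax = 6.
3 ≠ 6, so there is no saddle point; optimal play is mixed.
Air is strictly dominated by Sea (it gives the inspector strictly more in every row), so the smuggler never plays it.
On the remaining 2×2 (Gate-1, Gate-2 vs Land, Sea):
Let the inspector play Gate-1 with probability p. Expected payoff against Land: 2p + 9(1−p) = −7p + 9; against Sea: 6p + 3(1−p) = 3p + 3.
Setting these equal: −7p + 9 = 3p + 3 ⇒ −10p = -6 ⇒ p = 3/5, and the value is (-7)·(3/5) + 9 = 24/5.
For the smuggler: with q = P(Land), equating Gate-1's and Gate-2's payoffs gives −4q + 6 = 6q + 3 ⇒ q = 3/10.

3/5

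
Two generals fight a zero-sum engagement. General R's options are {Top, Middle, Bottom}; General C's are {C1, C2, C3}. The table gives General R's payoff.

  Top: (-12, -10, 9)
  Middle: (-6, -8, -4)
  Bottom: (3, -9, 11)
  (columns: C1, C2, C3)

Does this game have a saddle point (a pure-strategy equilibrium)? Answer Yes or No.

Row minima: Top → -12, Middle → -8, Bottom → -9; maximin = -8.
Column maxima: C1 → 3, C2 → -8, C3 → 11; minimax = -8.
maximin = minimax = -8, so a saddle point exists.

Yes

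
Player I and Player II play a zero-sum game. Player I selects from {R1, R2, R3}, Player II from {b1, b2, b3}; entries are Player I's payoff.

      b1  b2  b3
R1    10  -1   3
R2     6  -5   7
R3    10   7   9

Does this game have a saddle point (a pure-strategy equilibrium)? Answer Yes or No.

Yes

Row minima: R1 → -1, R2 → -5, R3 → 7; maximin = 7.
Column maxima: b1 → 10, b2 → 7, b3 → 9; minimax = 7.
maximin = minimax = 7, so a saddle point exists.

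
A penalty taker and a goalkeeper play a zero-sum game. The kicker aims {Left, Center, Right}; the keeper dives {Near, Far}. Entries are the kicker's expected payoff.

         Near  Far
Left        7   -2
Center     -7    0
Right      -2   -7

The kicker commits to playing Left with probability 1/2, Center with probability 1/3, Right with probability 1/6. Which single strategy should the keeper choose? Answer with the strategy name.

Far

If the keeper plays Near, the kicker's expected payoff is (1/2)·7 + (1/3)·(-7) + (1/6)·(-2) = 5/6.
If the keeper plays Far, the kicker's expected payoff is (1/2)·(-2) + (1/3)·0 + (1/6)·(-7) = -13/6.
The keeper minimizes the kicker's payoff; the smallest is -13/6, so the best response is Far.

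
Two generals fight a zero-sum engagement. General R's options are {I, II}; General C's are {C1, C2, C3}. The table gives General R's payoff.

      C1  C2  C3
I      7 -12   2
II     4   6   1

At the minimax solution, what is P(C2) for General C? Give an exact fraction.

1/19

Row minima: I → -12, II → 1; maximin = 1.
Column maxima: C1 → 7, C2 → 6, C3 → 2; minimax = 2.
1 ≠ 2, so there is no saddle point; optimal play is mixed.
C1 is strictly dominated by C3 (it gives General R strictly more in every row), so General C never plays it.
On the remaining 2×2 (I, II vs C2, C3):
Let General R play I with probability p. Expected payoff against C2: (-12)p + 6(1−p) = −18p + 6; against C3: 2p + 1(1−p) = p + 1.
Setting these equal: −18p + 6 = p + 1 ⇒ −19p = -5 ⇒ p = 5/19, and the value is (-18)·(5/19) + 6 = 24/19.
For General C: with q = P(C2), equating I's and II's payoffs gives −14q + 2 = 5q + 1 ⇒ q = 1/19.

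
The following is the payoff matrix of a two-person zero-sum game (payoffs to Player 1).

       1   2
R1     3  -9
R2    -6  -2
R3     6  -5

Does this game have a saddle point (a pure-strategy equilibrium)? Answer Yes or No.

Row minima: R1 → -9, R2 → -6, R3 → -5; maximin = -5.
Column maxima: 1 → 6, 2 → -2; minimax = -2.
-5 ≠ -2, so no pure-strategy equilibrium exists.

No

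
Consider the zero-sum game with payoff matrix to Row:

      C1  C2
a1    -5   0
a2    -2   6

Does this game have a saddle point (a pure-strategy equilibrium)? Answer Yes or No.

Yes

Row minima: a1 → -5, a2 → -2; maximin = -2.
Column maxima: C1 → -2, C2 → 6; minimax = -2.
maximin = minimax = -2, so a saddle point exists.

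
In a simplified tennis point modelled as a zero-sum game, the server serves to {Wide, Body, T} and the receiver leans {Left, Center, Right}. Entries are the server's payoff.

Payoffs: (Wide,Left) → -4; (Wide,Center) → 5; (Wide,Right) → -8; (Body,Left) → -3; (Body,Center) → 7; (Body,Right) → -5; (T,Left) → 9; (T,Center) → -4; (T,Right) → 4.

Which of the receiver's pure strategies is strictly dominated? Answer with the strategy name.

Right holds the server's payoff strictly below Left in every row: -8 < -4, -5 < -3, 4 < 9.
So Left is strictly dominated for the receiver.

Left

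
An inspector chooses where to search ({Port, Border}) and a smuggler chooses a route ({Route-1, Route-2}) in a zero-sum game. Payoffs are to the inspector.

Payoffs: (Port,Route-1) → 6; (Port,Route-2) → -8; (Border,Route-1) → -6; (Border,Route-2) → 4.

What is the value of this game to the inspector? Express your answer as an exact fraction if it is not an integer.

Row minima: Port → -8, Border → -6; maximin = -6.
Column maxima: Route-1 → 6, Route-2 → 4; minimax = 4.
-6 ≠ 4, so there is no saddle point; optimal play is mixed.
Let the inspector play Port with probability p. Expected payoff against Route-1: 6p + (-6)(1−p) = 12p − 6; against Route-2: (-8)p + 4(1−p) = −12p + 4.
Setting these equal: 12p − 6 = −12p + 4 ⇒ 24p = 10 ⇒ p = 5/12, and the value is (12)·(5/12) − 6 = -1.
For the smuggler: with q = P(Route-1), equating Port's and Border's payoffs gives 14q − 8 = −10q + 4 ⇒ q = 1/2.

-1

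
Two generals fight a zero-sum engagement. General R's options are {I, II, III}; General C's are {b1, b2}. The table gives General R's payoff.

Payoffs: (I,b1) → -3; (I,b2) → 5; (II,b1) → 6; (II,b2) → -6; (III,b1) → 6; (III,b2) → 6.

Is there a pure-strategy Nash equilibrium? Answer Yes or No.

Row minima: I → -3, II → -6, III → 6; maximin = 6.
Column maxima: b1 → 6, b2 → 6; minimax = 6.
maximin = minimax = 6, so a saddle point exists.

Yes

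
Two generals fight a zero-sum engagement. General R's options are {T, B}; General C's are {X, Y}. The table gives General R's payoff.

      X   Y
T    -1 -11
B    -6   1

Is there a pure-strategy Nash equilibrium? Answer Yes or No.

No

Row minima: T → -11, B → -6; maximin = -6.
Column maxima: X → -1, Y → 1; minimax = -1.
-6 ≠ -1, so no pure-strategy equilibrium exists.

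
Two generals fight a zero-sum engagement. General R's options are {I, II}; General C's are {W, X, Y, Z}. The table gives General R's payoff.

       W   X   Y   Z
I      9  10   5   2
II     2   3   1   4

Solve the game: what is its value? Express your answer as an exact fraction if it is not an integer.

Row minima: I → 2, II → 1; maximin = 2.
Column maxima: W → 9, X → 10, Y → 5, Z → 4; minimax = 4.
2 ≠ 4, so there is no saddle point; optimal play is mixed.
W is strictly dominated by Y (it gives General R strictly more in every row), so General C never plays it.
X is strictly dominated by Y (it gives General R strictly more in every row), so General C never plays it.
On the remaining 2×2 (I, II vs Y, Z):
Let General R play I with probability p. Expected payoff against Y: 5p + 1(1−p) = 4p + 1; against Z: 2p + 4(1−p) = −2p + 4.
Setting these equal: 4p + 1 = −2p + 4 ⇒ 6p = 3 ⇒ p = 1/2, and the value is (4)·(1/2) + 1 = 3.
For General C: with q = P(Y), equating I's and II's payoffs gives 3q + 2 = −3q + 4 ⇒ q = 1/3.

3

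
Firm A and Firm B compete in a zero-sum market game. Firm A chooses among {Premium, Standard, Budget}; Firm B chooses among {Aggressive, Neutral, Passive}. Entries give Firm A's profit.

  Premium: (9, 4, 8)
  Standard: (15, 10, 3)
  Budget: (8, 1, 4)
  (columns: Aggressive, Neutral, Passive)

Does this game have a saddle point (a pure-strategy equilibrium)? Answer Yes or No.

No

Row minima: Premium → 4, Standard → 3, Budget → 1; maximin = 4.
Column maxima: Aggressive → 15, Neutral → 10, Passive → 8; minimax = 8.
4 ≠ 8, so no pure-strategy equilibrium exists.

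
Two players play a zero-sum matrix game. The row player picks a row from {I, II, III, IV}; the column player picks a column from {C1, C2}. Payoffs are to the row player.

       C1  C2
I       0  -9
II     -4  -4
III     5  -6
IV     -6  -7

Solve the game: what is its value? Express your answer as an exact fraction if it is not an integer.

-4

Row minima: I → -9, II → -4, III → -6, IV → -7; maximin = -4.
Column maxima: C1 → 5, C2 → -4; minimax = -4.
Since maximin = minimax = -4, there is a saddle point and the value is -4.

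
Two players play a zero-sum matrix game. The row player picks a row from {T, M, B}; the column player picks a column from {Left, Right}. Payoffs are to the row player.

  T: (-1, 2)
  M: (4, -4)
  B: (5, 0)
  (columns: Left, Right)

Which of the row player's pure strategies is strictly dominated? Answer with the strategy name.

M

B gives a strictly higher payoff than M against every column: 5 > 4, 0 > -4.
So M is strictly dominated and the row player never plays it.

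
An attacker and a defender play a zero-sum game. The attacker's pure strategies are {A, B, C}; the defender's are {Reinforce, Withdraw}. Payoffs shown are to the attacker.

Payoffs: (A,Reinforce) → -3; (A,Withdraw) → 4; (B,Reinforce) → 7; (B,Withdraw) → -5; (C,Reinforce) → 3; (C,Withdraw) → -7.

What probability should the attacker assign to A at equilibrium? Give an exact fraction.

12/19

Row minima: A → -3, B → -5, C → -7; maximin = -3.
Column maxima: Reinforce → 7, Withdraw → 4; minimax = 4.
-3 ≠ 4, so there is no saddle point; optimal play is mixed.
C is strictly dominated by B, so the attacker never plays it.
On the remaining 2×2 (A, B vs Reinforce, Withdraw):
Let the attacker play A with probability p. Expected payoff against Reinforce: (-3)p + 7(1−p) = −10p + 7; against Withdraw: 4p + (-5)(1−p) = 9p − 5.
Setting these equal: −10p + 7 = 9p − 5 ⇒ −19p = -12 ⇒ p = 12/19, and the value is (-10)·(12/19) + 7 = 13/19.
For the defender: with q = P(Reinforce), equating A's and B's payoffs gives −7q + 4 = 12q − 5 ⇒ q = 9/19.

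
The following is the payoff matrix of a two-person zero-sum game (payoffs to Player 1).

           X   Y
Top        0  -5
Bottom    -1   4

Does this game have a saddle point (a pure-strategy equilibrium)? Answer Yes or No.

Row minima: Top → -5, Bottom → -1; maximin = -1.
Column maxima: X → 0, Y → 4; minimax = 0.
-1 ≠ 0, so no pure-strategy equilibrium exists.

No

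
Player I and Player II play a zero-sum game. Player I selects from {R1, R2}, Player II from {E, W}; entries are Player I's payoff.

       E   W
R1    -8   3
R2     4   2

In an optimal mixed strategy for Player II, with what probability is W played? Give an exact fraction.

Row minima: R1 → -8, R2 → 2; maximin = 2.
Column maxima: E → 4, W → 3; minimax = 3.
2 ≠ 3, so there is no saddle point; optimal play is mixed.
Let Player I play R1 with probability p. Expected payoff against E: (-8)p + 4(1−p) = −12p + 4; against W: 3p + 2(1−p) = p + 2.
Setting these equal: −12p + 4 = p + 2 ⇒ −13p = -2 ⇒ p = 2/13, and the value is (-12)·(2/13) + 4 = 28/13.
For Player II: with q = P(E), equating R1's and R2's payoffs gives −11q + 3 = 2q + 2 ⇒ q = 1/13.

12/13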